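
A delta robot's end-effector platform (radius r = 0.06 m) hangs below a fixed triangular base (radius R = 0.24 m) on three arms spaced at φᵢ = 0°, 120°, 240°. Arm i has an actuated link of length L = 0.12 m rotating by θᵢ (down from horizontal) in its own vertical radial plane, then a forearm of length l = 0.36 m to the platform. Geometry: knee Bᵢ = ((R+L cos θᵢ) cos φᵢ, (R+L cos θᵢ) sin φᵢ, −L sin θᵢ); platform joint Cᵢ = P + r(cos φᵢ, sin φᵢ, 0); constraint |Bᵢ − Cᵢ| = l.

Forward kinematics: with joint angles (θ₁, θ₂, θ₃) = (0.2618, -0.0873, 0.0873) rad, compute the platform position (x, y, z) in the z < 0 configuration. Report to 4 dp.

φ1=0.0°: virtual centre (0.2959, 0.0000, -0.0311), radius l
arm 2 at φ=120.0°: e+L cos θ2 = 0.2995;  O2 = (-0.1498, 0.2594, 0.0105)
arm 3 at φ=240.0°: e+L cos θ3 = 0.2995;  O3 = (-0.1498, -0.2594, -0.0105)
eliminate P² terms by subtracting sphere 1 from 2 and 3
plane₁₂: -0.8914x+0.5188y+0.0830z = 0.0013
det = 0.9249;  x = -0.0015+0.0697z,  y = 0.0000+-0.0403z
into |P−O₁|² = l²: 1.0065z² + 0.0207z + -0.0402 = 0;  Δ = 0.1623;  z = -0.2104 or 0.1899 → z<0 root = -0.2104
x = -0.0161, y = 0.0085

(-0.0161, 0.0085, -0.2104)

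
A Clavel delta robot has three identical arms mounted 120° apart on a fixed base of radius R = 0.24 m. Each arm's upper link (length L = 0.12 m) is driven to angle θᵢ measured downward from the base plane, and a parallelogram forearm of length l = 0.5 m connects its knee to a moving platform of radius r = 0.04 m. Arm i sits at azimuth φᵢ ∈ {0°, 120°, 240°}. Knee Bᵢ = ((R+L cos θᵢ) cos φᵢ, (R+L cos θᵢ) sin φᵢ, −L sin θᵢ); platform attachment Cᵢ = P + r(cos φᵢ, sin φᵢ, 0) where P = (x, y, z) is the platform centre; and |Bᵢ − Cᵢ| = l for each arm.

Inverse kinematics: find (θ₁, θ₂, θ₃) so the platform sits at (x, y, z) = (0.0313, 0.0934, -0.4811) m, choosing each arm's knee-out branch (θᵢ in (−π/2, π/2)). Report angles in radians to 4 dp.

θ₁ = 0.6107, θ₂ = 0.4362, θ₃ = 1.2219

rotate P by −φ1: (0.0313, 0.0934, -0.4811)
  A cos θ + B sin θ = C:  0.1687·cos θ + -0.4811·sin θ = -0.1377
  γ=atan2(-0.4811,0.1687)=-1.2335;  ψ=arccos(-0.2700)=1.8442;  θ1=γ+ψ≈0.6107
arm 2 (φ=120.0°): x'=0.0652, y'=-0.0738
  A=0.1348, B=-0.4811, C=(l²−L²−A²−y'²−z²)/(2L)=-0.0811
  √(A²+B²)=0.4996;  θ2 = -1.2977+1.7339 ≈ 0.4362
arm 3 (φ=240.0°): x'=-0.0965, y'=-0.0196
  A cos θ + B sin θ = C:  0.2965·cos θ + -0.4811·sin θ = -0.3507
  θ3 = atan2(B,A) + arccos(C/0.5651) = 1.2219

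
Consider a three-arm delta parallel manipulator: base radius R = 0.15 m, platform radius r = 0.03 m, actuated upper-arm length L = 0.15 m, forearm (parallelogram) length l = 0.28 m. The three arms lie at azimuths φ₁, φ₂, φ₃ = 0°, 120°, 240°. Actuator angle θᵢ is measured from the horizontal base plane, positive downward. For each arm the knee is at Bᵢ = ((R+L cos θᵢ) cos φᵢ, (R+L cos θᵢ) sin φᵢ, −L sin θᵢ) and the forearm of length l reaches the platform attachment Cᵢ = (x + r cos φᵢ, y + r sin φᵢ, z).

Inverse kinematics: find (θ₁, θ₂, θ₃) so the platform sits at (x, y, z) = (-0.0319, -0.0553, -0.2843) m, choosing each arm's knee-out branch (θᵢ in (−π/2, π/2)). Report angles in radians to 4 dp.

rotate P by −φ1: (-0.0319, -0.0553, -0.2843)
  A=0.1519, B=-0.2843, C=(l²−L²−A²−y'²−z²)/(2L)=-0.1702
  γ=atan2(-0.2843,0.1519)=-1.0801;  ψ=arccos(-0.5280)=2.1270;  θ1=γ+ψ≈1.0470
rotate P by −φ2: (-0.0319, 0.0553, -0.2843)
  A=0.1519, B=-0.2843, C=(l²−L²−A²−y'²−z²)/(2L)=-0.1702
  γ=atan2(-0.2843,0.1519)=-1.0800;  ψ=arccos(-0.5281)=2.1271;  θ2=γ+ψ≈1.0471
rotate P by −φ3: (0.0638, 0.0000, -0.2843)
  A cos θ + B sin θ = C:  0.0562·cos θ + -0.2843·sin θ = -0.0936
  θ3 = atan2(B,A) + arccos(C/0.2898) = 0.5239

θ₁ = 1.0470, θ₂ = 1.0471, θ₃ = 0.5239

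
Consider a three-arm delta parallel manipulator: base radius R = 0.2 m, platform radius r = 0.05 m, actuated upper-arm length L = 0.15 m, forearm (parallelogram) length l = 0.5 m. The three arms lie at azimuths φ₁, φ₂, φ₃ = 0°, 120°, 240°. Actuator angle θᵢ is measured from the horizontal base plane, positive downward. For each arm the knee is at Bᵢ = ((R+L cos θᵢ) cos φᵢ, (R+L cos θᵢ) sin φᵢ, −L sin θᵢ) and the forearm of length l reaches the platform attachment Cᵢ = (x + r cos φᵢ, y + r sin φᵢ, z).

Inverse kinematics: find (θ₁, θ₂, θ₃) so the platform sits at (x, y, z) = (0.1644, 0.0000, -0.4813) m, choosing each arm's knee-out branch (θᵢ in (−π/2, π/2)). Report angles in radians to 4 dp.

θ₁ = 0.0003, θ₂ = 0.9600, θ₃ = 0.9600

φ1=0.0° → target in arm frame (0.1644, 0.0000)
  e−x'=-0.0144;  (l²−L²−(e−x')²−y'²−z²)/2L = -0.0145
  θ1 = atan2(B,A) + arccos(C/0.4815) = 0.0003
φ2=120.0° → target in arm frame (-0.0822, -0.1424)
  A cos θ + B sin θ = C:  0.2322·cos θ + -0.4813·sin θ = -0.2611
  γ=atan2(-0.4813,0.2322)=-1.1213;  ψ=arccos(-0.4886)=2.0813;  θ2=γ+ψ≈0.9600
φ3=240.0° → target in arm frame (-0.0822, 0.1424)
  e−x'=0.2322;  (l²−L²−(e−x')²−y'²−z²)/2L = -0.2611
  √(A²+B²)=0.5344;  θ3 = -1.1213+2.0813 ≈ 0.9600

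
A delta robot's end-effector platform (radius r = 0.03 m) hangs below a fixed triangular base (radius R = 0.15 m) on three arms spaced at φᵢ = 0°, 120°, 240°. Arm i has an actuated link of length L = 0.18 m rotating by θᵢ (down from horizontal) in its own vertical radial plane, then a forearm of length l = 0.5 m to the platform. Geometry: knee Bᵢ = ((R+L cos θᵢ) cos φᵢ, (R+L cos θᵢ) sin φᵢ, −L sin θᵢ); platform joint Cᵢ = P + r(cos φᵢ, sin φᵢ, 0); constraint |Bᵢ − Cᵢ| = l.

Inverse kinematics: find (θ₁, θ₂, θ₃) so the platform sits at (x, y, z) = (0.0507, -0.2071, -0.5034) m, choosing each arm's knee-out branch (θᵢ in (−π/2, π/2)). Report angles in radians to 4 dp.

arm 1 (φ=0.0°): x'=0.0507, y'=-0.2071
  e−x'=0.0693;  (l²−L²−(e−x')²−y'²−z²)/2L = -0.2320
  √(A²+B²)=0.5081;  θ1 = -1.4340+2.0448 ≈ 0.6108
rotate P by −φ2: (-0.2047, 0.0596, -0.5034)
  e−x'=0.3247;  (l²−L²−(e−x')²−y'²−z²)/2L = -0.4022
  √(A²+B²)=0.5990;  θ2 = -0.9979+2.3070 ≈ 1.3090
φ3=240.0° → target in arm frame (0.1540, 0.1475)
  e−x'=-0.0340;  (l²−L²−(e−x')²−y'²−z²)/2L = -0.1631
  √(A²+B²)=0.5045;  θ3 = -1.6382+1.8999 ≈ 0.2617

θ₁ = 0.6108, θ₂ = 1.3090, θ₃ = 0.2617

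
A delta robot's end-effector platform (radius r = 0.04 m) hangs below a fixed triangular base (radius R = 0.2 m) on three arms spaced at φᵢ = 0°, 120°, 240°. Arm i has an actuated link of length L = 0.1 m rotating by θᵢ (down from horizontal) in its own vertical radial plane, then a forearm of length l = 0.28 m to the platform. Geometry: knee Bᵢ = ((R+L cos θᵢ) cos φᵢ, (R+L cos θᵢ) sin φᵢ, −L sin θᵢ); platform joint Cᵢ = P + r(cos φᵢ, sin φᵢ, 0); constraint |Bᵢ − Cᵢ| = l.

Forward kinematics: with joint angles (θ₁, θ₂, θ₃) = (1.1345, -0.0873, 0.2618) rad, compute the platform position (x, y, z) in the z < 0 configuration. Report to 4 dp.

(-0.0676, 0.0136, -0.1642)

arm 1 at φ=0.0°: ρ1 = 0.2023;  centre 1 = (0.2023, 0.0000, -0.0906)
φ2=120.0°: virtual centre (-0.1298, 0.2248, 0.0087), radius l
φ3=240.0°: virtual centre (-0.1283, -0.2222, -0.0259), radius l
subtract pairs → two planes through P
linear system: -0.6641x+0.4497y = 0.0184−0.1987z; -0.6611x+-0.4444y = 0.0174−0.1295z
Cramer: x(z) = -0.0270+0.2474z;  y(z) = 0.0010-0.0766z
quadratic in z: (1.0670)z²+(0.0677)z+(-0.0176)=0, √Δ=0.2826 → z ∈ {-0.1642, 0.1007}; z = -0.1642 (taking z<0)
x = -0.0676, y = 0.0136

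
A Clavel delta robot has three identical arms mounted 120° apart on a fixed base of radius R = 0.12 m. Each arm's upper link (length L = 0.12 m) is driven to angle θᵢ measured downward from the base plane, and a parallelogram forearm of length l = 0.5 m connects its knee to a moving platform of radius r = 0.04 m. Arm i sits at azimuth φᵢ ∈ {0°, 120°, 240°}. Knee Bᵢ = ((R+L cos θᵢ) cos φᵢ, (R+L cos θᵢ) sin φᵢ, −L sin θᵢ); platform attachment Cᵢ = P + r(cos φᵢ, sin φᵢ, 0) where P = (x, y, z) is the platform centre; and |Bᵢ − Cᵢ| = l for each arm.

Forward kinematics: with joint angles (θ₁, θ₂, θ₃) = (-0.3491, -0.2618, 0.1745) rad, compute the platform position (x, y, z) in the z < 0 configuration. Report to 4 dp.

φ1=0.0°: virtual centre (0.1928, 0.0000, 0.0410), radius l
O2 = (0.1959·cos120.0°, 0.1959·sin120.0°, 0.0311) = (-0.0980, 0.1697, 0.0311)
O3 = (0.1982·cos240.0°, 0.1982·sin240.0°, -0.0208) = (-0.0991, -0.1716, -0.0208)
eliminate P² terms by subtracting sphere 1 from 2 and 3
linear system: -0.5814x+0.3393y = 0.0005−-0.0200z; -0.5837x+-0.3433y = 0.0009−-0.1238z
det = 0.3976;  x = -0.0012+-0.1229z,  y = -0.0005+-0.1516z
quadratic in z: (1.0381)z²+(-0.0343)z+(-0.2107)=0, √Δ=0.9360 → z ∈ {-0.4343, 0.4673}; z = -0.4343 (taking z<0)
x = 0.0522, y = 0.0653

(0.0522, 0.0653, -0.4343)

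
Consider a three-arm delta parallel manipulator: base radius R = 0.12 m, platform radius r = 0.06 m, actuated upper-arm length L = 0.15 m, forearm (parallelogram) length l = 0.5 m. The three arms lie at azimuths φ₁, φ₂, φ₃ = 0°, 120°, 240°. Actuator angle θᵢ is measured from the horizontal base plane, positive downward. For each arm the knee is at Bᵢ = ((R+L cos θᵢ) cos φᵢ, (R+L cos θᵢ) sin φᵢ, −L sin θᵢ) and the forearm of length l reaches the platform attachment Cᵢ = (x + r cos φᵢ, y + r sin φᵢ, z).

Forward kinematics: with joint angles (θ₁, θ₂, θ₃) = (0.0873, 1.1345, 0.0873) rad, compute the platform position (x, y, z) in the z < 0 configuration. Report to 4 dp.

(0.1326, -0.2297, -0.4505)

φ1=0.0°: virtual centre (0.2094, 0.0000, -0.0131), radius l
φ2=120.0°: virtual centre (-0.0617, 0.1069, -0.1359), radius l
O3 = (0.2094·cos240.0°, 0.2094·sin240.0°, -0.0131) = (-0.1047, -0.1814, -0.0131)
subtract pairs → two planes through P
[-0.5422 0.2137 -0.2457]·P = -0.0103;  [-0.6283 -0.3627 0.0000]·P = 0.0000
Cramer: x(z) = 0.0113-0.2693z;  y(z) = -0.0196+0.4665z
sphere 1 gives Az²+Bz+C=0 with A=1.2902, B=0.1146, C=-0.2102;  B²−4AC=1.0979;  roots -0.4505, 0.3617;  negative root z = -0.4505
x = 0.1326, y = -0.2297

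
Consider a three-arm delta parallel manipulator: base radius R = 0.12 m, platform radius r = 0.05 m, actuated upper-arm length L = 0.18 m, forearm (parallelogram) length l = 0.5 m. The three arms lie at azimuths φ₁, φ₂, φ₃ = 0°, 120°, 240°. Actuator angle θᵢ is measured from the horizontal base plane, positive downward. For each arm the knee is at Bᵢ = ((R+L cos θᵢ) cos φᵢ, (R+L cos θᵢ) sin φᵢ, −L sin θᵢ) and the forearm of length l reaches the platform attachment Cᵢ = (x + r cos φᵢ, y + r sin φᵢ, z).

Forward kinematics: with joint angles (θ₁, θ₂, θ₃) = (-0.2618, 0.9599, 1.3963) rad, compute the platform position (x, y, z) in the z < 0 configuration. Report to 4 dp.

(0.3244, 0.1244, -0.4309)

φ1=0.0°: virtual centre (0.2439, 0.0000, 0.0466), radius l
arm 2 at φ=120.0°: e+L cos θ2 = 0.1732;  centre 2 = (-0.0866, 0.1500, -0.1474)
φ3=240.0°: virtual centre (-0.0506, -0.0877, -0.1773), radius l
subtract pairs → two planes through P
linear system: -0.6610x+0.3001y = -0.0099−-0.3881z; -0.5890x+-0.1754y = -0.0200−-0.4477z
det = 0.2927;  x = 0.0264+-0.6916z,  y = 0.0252+-0.2302z
quadratic in z: (1.5313)z²+(0.1960)z+(-0.1999)=0, √Δ=1.1238 → z ∈ {-0.4309, 0.3029}; z = -0.4309 (taking z<0)
x = 0.3244, y = 0.1244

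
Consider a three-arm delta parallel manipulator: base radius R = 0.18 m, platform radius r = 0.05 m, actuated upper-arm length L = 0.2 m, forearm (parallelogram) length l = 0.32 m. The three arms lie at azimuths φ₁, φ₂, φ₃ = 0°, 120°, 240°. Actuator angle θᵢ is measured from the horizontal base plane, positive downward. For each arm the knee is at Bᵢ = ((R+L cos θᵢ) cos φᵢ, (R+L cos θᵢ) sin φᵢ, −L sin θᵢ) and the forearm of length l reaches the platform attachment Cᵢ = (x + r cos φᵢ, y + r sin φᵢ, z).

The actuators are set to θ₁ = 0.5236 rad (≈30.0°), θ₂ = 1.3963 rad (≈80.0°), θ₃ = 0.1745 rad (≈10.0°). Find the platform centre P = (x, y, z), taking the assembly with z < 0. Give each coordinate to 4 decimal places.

φ1=0.0°: virtual centre (0.3032, 0.0000, -0.1000), radius l
arm 2 at φ=120.0°: ρ2 = 0.1647;  O2 = (-0.0824, 0.1427, -0.1970)
arm 3 at φ=240.0°: ρ3 = 0.3270;  O3 = (-0.1635, -0.2832, -0.0347)
subtract pairs → two planes through P
[-0.7711 0.2853 -0.1939]·P = -0.0360;  [-0.9334 -0.5663 0.1306]·P = 0.0062
det = 0.7030;  x = 0.0265+-0.1032z,  y = -0.0546+0.4007z
into |P−O₁|² = l²: 1.1712z² + 0.2134z + -0.0129 = 0;  Δ = 0.1058;  z = -0.2299 or 0.0477 → z<0 root = -0.2299
x = 0.0502, y = -0.1467

(0.0502, -0.1467, -0.2299)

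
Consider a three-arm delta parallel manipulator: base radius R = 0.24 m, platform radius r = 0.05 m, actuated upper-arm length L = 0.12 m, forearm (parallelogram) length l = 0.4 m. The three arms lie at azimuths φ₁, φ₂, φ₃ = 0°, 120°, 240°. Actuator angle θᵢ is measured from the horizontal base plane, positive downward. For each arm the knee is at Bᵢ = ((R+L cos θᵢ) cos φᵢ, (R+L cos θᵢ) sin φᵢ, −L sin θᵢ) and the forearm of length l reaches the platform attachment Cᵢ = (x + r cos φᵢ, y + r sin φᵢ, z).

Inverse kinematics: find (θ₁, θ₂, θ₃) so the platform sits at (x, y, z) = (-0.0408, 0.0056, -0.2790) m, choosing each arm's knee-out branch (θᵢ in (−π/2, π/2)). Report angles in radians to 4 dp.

arm 1 (φ=0.0°): x'=-0.0408, y'=0.0056
  e−x'=0.2308;  (l²−L²−(e−x')²−y'²−z²)/2L = 0.0602
  √(A²+B²)=0.3621;  θ1 = -0.8797+1.4036 ≈ 0.5240
rotate P by −φ2: (0.0252, 0.0325, -0.2790)
  A=0.1648, B=-0.2790, C=(l²−L²−A²−y'²−z²)/(2L)=0.1648
  γ=atan2(-0.2790,0.1648)=-1.0374;  ψ=arccos(0.5087)=1.0371;  θ2=γ+ψ≈-0.0003
φ3=240.0° → target in arm frame (0.0156, -0.0381)
  e−x'=0.1744;  (l²−L²−(e−x')²−y'²−z²)/2L = 0.1495
  γ=atan2(-0.2790,0.1744)=-1.0120;  ψ=arccos(0.4542)=1.0993;  θ3=γ+ψ≈0.0873

θ₁ = 0.5240, θ₂ = -0.0003, θ₃ = 0.0873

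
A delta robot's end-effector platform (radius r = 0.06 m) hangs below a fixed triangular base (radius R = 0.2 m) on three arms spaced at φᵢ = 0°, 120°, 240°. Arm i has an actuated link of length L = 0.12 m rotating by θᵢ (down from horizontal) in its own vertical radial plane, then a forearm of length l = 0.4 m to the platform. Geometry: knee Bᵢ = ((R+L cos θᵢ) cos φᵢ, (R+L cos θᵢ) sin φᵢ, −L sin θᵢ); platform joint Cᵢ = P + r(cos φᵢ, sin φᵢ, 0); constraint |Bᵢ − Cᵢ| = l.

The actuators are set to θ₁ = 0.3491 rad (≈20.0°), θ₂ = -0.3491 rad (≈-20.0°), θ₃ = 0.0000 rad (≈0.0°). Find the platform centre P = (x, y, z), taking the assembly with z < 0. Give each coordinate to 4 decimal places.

(-0.0502, 0.0259, -0.3010)

φ1=0.0°: virtual centre (0.2528, 0.0000, -0.0410), radius l
arm 2 at φ=120.0°: ρ2 = 0.2528;  S2 = (-0.1264, 0.2189, 0.0410)
arm 3 at φ=240.0°: ρ3 = 0.2600;  S3 = (-0.1300, -0.2252, 0.0000)
subtract pairs → two planes through P
linear system: -0.7583x+0.4378y = 0.0000−0.1642z; -0.7655x+-0.4503y = 0.0020−0.0821z
Cramer: x(z) = -0.0013+0.1624z;  y(z) = -0.0023-0.0938z
sphere 1 gives Az²+Bz+C=0 with A=1.0352, B=0.0000, C=-0.0938;  B²−4AC=0.3882;  roots -0.3010, 0.3010;  negative root z = -0.3010
x = -0.0502, y = 0.0259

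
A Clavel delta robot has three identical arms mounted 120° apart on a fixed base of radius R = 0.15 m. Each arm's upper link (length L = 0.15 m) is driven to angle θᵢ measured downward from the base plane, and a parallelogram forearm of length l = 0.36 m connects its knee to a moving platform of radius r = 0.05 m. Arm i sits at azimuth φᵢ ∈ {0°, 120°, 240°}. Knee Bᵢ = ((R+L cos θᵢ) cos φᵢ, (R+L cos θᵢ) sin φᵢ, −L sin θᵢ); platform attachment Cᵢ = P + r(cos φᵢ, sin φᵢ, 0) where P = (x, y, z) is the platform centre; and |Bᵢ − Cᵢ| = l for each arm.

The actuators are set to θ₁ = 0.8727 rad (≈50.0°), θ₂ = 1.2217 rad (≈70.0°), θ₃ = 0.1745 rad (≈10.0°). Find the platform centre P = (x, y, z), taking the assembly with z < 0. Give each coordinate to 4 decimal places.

φ1=0.0°: virtual centre (0.1964, 0.0000, -0.1149), radius l
arm 2 at φ=120.0°: ρ2 = 0.1513;  S2 = (-0.0757, 0.1310, -0.1410)
φ3=240.0°: virtual centre (-0.1239, -0.2145, -0.0260), radius l
|S₂|²−|S₁|² = -0.0090;  |S₃|²−|S₁|² = 0.0103
plane₁₂: -0.5441x+0.2621y+-0.0521z = -0.0090
Cramer: x(z) = 0.0029+0.0604z;  y(z) = -0.0283+0.3241z
into |P−S₁|² = l²: 1.1087z² + 0.1881z + -0.0782 = 0;  Δ = 0.3820;  z = -0.3636 or 0.1939 → z<0 root = -0.3636
x = -0.0190, y = -0.1461

(-0.0190, -0.1461, -0.3636)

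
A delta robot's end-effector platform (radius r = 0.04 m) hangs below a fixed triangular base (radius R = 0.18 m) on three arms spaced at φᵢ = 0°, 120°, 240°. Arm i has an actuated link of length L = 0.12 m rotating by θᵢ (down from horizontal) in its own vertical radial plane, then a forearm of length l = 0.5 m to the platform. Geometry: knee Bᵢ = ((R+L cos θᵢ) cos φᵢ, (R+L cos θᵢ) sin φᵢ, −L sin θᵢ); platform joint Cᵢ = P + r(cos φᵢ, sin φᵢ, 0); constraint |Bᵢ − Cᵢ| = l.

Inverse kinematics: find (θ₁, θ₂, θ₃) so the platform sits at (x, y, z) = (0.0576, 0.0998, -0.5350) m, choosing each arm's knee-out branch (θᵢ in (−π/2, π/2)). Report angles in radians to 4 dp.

θ₁ = 0.6980, θ₂ = 0.6979, θ₃ = 1.3957

rotate P by −φ1: (0.0576, 0.0998, -0.5350)
  e−x'=0.0824;  (l²−L²−(e−x')²−y'²−z²)/2L = -0.2807
  γ=atan2(-0.5350,0.0824)=-1.4180;  ψ=arccos(-0.5186)=2.1160;  θ1=γ+ψ≈0.6980
rotate P by −φ2: (0.0576, -0.0998, -0.5350)
  A cos θ + B sin θ = C:  0.0824·cos θ + -0.5350·sin θ = -0.2807
  θ2 = atan2(B,A) + arccos(C/0.5413) = 0.6979
rotate P by −φ3: (-0.1152, 0.0000, -0.5350)
  A=0.2552, B=-0.5350, C=(l²−L²−A²−y'²−z²)/(2L)=-0.4824
  γ=atan2(-0.5350,0.2552)=-1.1257;  ψ=arccos(-0.8138)=2.5214;  θ3=γ+ψ≈1.3957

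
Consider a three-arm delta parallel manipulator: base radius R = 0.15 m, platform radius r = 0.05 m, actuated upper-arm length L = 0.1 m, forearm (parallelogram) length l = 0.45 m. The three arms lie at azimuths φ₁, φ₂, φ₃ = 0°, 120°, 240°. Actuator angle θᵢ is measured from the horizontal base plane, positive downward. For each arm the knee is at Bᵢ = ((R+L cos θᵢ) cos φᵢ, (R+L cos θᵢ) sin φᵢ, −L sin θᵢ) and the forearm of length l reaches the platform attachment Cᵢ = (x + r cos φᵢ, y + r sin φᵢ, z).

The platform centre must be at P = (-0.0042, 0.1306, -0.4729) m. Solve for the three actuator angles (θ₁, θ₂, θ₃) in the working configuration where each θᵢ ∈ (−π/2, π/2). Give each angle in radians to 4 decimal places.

rotate P by −φ1: (-0.0042, 0.1306, -0.4729)
  A=0.1042, B=-0.4729, C=(l²−L²−A²−y'²−z²)/(2L)=-0.2952
  √(A²+B²)=0.4842;  θ1 = -1.3539+2.2265 ≈ 0.8726
φ2=120.0° → target in arm frame (0.1152, -0.0617)
  A=-0.0152, B=-0.4729, C=(l²−L²−A²−y'²−z²)/(2L)=-0.1758
  θ2 = atan2(B,A) + arccos(C/0.4731) = 0.3486
rotate P by −φ3: (-0.1110, -0.0689, -0.4729)
  e−x'=0.2110;  (l²−L²−(e−x')²−y'²−z²)/2L = -0.4020
  √(A²+B²)=0.5178;  θ3 = -1.1511+2.4597 ≈ 1.3086

θ₁ = 0.8726, θ₂ = 0.3486, θ₃ = 1.3086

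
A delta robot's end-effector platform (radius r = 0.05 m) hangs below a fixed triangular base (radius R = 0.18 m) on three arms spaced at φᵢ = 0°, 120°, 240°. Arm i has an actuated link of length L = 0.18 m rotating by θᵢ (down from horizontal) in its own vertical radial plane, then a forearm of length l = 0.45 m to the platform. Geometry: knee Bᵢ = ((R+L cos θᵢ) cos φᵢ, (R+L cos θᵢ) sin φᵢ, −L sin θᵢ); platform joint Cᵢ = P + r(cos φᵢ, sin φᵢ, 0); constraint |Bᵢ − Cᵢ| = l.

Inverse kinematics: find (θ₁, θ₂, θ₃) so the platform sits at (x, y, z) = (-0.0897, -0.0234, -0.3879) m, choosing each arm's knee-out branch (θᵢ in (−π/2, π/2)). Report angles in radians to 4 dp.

φ1=0.0° → target in arm frame (-0.0897, -0.0234)
  A cos θ + B sin θ = C:  0.2197·cos θ + -0.3879·sin θ = -0.0811
  θ1 = atan2(B,A) + arccos(C/0.4458) = 0.6982
rotate P by −φ2: (0.0246, 0.0894, -0.3879)
  e−x'=0.1054;  (l²−L²−(e−x')²−y'²−z²)/2L = 0.0015
  γ=atan2(-0.3879,0.1054)=-1.3054;  ψ=arccos(0.0037)=1.5671;  θ2=γ+ψ≈0.2617
rotate P by −φ3: (0.0651, -0.0660, -0.3879)
  A cos θ + B sin θ = C:  0.0649·cos θ + -0.3879·sin θ = 0.0307
  θ3 = atan2(B,A) + arccos(C/0.3933) = 0.0875

θ₁ = 0.6982, θ₂ = 0.2617, θ₃ = 0.0875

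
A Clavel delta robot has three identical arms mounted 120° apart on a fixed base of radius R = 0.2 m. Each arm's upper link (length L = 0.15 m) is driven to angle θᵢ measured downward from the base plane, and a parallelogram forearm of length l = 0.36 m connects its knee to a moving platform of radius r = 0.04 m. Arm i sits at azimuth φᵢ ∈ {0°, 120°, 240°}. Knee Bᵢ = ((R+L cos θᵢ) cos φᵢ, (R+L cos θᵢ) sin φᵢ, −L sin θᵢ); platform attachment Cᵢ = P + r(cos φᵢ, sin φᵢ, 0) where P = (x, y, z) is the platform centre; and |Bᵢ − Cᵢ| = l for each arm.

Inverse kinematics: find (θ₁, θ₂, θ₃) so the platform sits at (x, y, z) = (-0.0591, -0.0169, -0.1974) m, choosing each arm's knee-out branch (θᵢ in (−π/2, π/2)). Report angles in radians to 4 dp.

θ₁ = 0.6112, θ₂ = 0.0000, θ₃ = -0.3489

arm 1 (φ=0.0°): x'=-0.0591, y'=-0.0169
  A cos θ + B sin θ = C:  0.2191·cos θ + -0.1974·sin θ = 0.0661
  θ1 = atan2(B,A) + arccos(C/0.2949) = 0.6112
arm 2 (φ=120.0°): x'=0.0149, y'=0.0596
  A cos θ + B sin θ = C:  0.1451·cos θ + -0.1974·sin θ = 0.1451
  θ2 = atan2(B,A) + arccos(C/0.2450) = 0.0000
φ3=240.0° → target in arm frame (0.0442, -0.0427)
  e−x'=0.1158;  (l²−L²−(e−x')²−y'²−z²)/2L = 0.1763
  γ=atan2(-0.1974,0.1158)=-1.0402;  ψ=arccos(0.7704)=0.6914;  θ3=γ+ψ≈-0.3489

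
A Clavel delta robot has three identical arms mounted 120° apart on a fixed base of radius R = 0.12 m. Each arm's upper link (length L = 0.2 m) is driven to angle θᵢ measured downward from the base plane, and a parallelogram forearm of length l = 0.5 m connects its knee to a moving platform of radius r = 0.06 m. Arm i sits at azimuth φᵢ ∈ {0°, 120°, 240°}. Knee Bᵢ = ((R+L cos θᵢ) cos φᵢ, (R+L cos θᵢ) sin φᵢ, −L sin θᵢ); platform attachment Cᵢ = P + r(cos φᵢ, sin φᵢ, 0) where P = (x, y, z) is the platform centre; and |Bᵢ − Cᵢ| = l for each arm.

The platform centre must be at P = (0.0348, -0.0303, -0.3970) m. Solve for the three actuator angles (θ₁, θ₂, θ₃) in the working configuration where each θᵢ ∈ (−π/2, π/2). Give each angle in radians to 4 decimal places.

θ₁ = -0.2618, θ₂ = 0.0002, θ₃ = -0.1745

arm 1 (φ=0.0°): x'=0.0348, y'=-0.0303
  A cos θ + B sin θ = C:  0.0252·cos θ + -0.3970·sin θ = 0.1271
  γ=atan2(-0.3970,0.0252)=-1.5074;  ψ=arccos(0.3195)=1.2456;  θ1=γ+ψ≈-0.2618
φ2=120.0° → target in arm frame (-0.0436, -0.0150)
  A cos θ + B sin θ = C:  0.1036·cos θ + -0.3970·sin θ = 0.1036
  θ2 = atan2(B,A) + arccos(C/0.4103) = 0.0002
φ3=240.0° → target in arm frame (0.0088, 0.0453)
  e−x'=0.0512;  (l²−L²−(e−x')²−y'²−z²)/2L = 0.1193
  θ3 = atan2(B,A) + arccos(C/0.4003) = -0.1745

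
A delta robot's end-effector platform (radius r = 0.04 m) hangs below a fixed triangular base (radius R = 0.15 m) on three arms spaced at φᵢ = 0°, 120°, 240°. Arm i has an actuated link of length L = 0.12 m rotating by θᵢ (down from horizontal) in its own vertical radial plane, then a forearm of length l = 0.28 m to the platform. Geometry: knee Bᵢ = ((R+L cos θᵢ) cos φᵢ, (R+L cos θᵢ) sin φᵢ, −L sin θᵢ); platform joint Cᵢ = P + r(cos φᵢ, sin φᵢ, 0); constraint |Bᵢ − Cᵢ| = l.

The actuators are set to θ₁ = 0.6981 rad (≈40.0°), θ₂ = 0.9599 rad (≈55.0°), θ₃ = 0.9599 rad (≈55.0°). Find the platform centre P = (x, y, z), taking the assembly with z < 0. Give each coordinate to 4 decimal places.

S1 = (0.2019·cos0.0°, 0.2019·sin0.0°, -0.0771) = (0.2019, 0.0000, -0.0771)
φ2=120.0°: virtual centre (-0.0894, 0.1549, -0.0983), radius l
φ3=240.0°: virtual centre (-0.0894, -0.1549, -0.0983), radius l
subtract pairs → two planes through P
linear system: -0.5827x+0.3097y = -0.0051−-0.0423z; -0.5827x+-0.3097y = -0.0051−-0.0423z
det = 0.3610;  x = 0.0087+-0.0726z,  y = 0.0000+0.0000z
quadratic in z: (1.0053)z²+(0.1823)z+(-0.0351)=0, √Δ=0.4177 → z ∈ {-0.2984, 0.1171}; z = -0.2984 (taking z<0)
x = 0.0304, y = 0.0000

(0.0304, 0.0000, -0.2984)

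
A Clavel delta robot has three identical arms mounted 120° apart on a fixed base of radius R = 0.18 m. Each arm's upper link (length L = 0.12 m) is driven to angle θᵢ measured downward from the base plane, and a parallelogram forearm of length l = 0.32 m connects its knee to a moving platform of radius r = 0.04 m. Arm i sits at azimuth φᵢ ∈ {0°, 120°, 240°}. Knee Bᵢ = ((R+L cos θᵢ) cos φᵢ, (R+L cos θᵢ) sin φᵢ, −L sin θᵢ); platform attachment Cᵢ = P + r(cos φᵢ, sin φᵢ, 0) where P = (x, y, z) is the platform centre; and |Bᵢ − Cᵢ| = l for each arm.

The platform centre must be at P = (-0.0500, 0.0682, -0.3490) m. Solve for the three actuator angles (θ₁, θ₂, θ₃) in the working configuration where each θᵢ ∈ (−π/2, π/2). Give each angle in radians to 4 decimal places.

θ₁ = 1.3960, θ₂ = 0.6105, θ₃ = 1.3089

rotate P by −φ1: (-0.0500, 0.0682, -0.3490)
  A=0.1900, B=-0.3490, C=(l²−L²−A²−y'²−z²)/(2L)=-0.3106
  √(A²+B²)=0.3974;  θ1 = -1.0723+2.4682 ≈ 1.3960
φ2=120.0° → target in arm frame (0.0841, 0.0092)
  e−x'=0.0559;  (l²−L²−(e−x')²−y'²−z²)/2L = -0.1542
  γ=atan2(-0.3490,0.0559)=-1.4119;  ψ=arccos(-0.4363)=2.0223;  θ2=γ+ψ≈0.6105
rotate P by −φ3: (-0.0341, -0.0774, -0.3490)
  A=0.1741, B=-0.3490, C=(l²−L²−A²−y'²−z²)/(2L)=-0.2920
  γ=atan2(-0.3490,0.1741)=-1.1082;  ψ=arccos(-0.7488)=2.4171;  θ3=γ+ψ≈1.3089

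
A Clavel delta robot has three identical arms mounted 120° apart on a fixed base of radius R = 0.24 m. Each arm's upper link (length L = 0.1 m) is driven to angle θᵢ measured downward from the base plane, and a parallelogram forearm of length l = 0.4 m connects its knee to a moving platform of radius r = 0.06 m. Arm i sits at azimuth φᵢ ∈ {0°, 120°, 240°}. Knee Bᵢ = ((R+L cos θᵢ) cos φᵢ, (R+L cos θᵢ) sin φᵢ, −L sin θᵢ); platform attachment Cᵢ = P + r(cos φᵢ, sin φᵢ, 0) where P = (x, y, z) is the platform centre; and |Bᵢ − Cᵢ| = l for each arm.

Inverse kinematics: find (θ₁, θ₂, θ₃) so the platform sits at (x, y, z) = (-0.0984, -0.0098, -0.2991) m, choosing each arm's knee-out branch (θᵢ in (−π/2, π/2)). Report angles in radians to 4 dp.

arm 1 (φ=0.0°): x'=-0.0984, y'=-0.0098
  A cos θ + B sin θ = C:  0.2784·cos θ + -0.2991·sin θ = -0.0853
  θ1 = atan2(B,A) + arccos(C/0.4086) = 0.9599
arm 2 (φ=120.0°): x'=0.0407, y'=0.0901
  e−x'=0.1393;  (l²−L²−(e−x')²−y'²−z²)/2L = 0.1651
  θ2 = atan2(B,A) + arccos(C/0.3299) = -0.0882
arm 3 (φ=240.0°): x'=0.0577, y'=-0.0803
  A cos θ + B sin θ = C:  0.1223·cos θ + -0.2991·sin θ = 0.1956
  √(A²+B²)=0.3231;  θ3 = -1.1826+0.9205 ≈ -0.2621

θ₁ = 0.9599, θ₂ = -0.0882, θ₃ = -0.2621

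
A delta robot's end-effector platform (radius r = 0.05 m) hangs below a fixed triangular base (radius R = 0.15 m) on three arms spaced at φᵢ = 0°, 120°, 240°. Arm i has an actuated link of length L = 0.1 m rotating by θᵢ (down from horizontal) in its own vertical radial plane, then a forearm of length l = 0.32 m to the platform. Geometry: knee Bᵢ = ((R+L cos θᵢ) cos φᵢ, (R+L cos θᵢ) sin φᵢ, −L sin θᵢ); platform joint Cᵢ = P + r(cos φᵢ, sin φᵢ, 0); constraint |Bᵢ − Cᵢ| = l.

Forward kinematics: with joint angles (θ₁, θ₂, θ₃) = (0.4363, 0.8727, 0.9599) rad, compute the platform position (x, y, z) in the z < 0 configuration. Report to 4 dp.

(0.0565, 0.0095, -0.3326)

φ1=0.0°: virtual centre (0.1906, 0.0000, -0.0423), radius l
S2 = (0.1643·cos120.0°, 0.1643·sin120.0°, -0.0766) = (-0.0821, 0.1423, -0.0766)
S3 = (0.1574·cos240.0°, 0.1574·sin240.0°, -0.0819) = (-0.0787, -0.1363, -0.0819)
|S₂|²−|S₁|² = -0.0053;  |S₃|²−|S₁|² = -0.0067
linear system: -0.5455x+0.2845y = -0.0053−-0.0687z; -0.5386x+-0.2726y = -0.0067−-0.0793z
Cramer: x(z) = 0.0110-0.1367z;  y(z) = 0.0026-0.0207z
sphere 1 gives Az²+Bz+C=0 with A=1.0191, B=0.1335, C=-0.0683;  B²−4AC=0.2965;  roots -0.3326, 0.2016;  negative root z = -0.3326
x = 0.0565, y = 0.0095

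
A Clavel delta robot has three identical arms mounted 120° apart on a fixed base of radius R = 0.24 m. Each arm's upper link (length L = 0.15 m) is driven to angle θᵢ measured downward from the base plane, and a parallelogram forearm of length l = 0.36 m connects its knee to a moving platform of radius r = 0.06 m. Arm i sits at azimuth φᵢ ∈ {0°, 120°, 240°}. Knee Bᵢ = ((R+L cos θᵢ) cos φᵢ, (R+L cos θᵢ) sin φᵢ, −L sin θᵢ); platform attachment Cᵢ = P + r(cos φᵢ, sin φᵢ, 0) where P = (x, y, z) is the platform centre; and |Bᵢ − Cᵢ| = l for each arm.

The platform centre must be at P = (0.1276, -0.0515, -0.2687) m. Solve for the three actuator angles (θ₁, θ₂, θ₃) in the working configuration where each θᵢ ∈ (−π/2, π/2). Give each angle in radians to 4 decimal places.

θ₁ = -0.1748, θ₂ = 1.3089, θ₃ = 0.8727

arm 1 (φ=0.0°): x'=0.1276, y'=-0.0515
  A=0.0524, B=-0.2687, C=(l²−L²−A²−y'²−z²)/(2L)=0.0983
  γ=atan2(-0.2687,0.0524)=-1.3782;  ψ=arccos(0.3592)=1.2034;  θ1=γ+ψ≈-0.1748
rotate P by −φ2: (-0.1084, -0.0848, -0.2687)
  A cos θ + B sin θ = C:  0.2884·cos θ + -0.2687·sin θ = -0.1849
  √(A²+B²)=0.3942;  θ2 = -0.7501+2.0589 ≈ 1.3089
φ3=240.0° → target in arm frame (-0.0192, 0.1363)
  A cos θ + B sin θ = C:  0.1992·cos θ + -0.2687·sin θ = -0.0778
  γ=atan2(-0.2687,0.1992)=-0.9329;  ψ=arccos(-0.2327)=1.8056;  θ3=γ+ψ≈0.8727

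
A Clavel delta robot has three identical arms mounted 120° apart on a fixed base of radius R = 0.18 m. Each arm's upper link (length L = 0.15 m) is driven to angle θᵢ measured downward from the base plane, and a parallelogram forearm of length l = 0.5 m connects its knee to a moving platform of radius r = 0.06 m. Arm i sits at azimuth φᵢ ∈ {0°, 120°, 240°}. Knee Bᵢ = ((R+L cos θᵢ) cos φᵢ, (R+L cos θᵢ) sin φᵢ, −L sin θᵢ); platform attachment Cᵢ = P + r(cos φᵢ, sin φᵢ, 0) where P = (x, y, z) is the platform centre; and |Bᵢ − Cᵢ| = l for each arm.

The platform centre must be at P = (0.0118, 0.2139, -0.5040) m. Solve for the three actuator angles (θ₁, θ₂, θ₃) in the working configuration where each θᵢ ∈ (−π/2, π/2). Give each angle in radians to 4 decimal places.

θ₁ = 0.7855, θ₂ = 0.1744, θ₃ = 1.3962

φ1=0.0° → target in arm frame (0.0118, 0.2139)
  e−x'=0.1082;  (l²−L²−(e−x')²−y'²−z²)/2L = -0.2799
  γ=atan2(-0.5040,0.1082)=-1.3593;  ψ=arccos(-0.5430)=2.1448;  θ1=γ+ψ≈0.7855
arm 2 (φ=120.0°): x'=0.1793, y'=-0.1172
  A cos θ + B sin θ = C:  -0.0593·cos θ + -0.5040·sin θ = -0.1459
  γ=atan2(-0.5040,-0.0593)=-1.6880;  ψ=arccos(-0.2875)=1.8624;  θ2=γ+ψ≈0.1744
φ3=240.0° → target in arm frame (-0.1911, -0.0967)
  A cos θ + B sin θ = C:  0.3111·cos θ + -0.5040·sin θ = -0.4423
  θ3 = atan2(B,A) + arccos(C/0.5923) = 1.3962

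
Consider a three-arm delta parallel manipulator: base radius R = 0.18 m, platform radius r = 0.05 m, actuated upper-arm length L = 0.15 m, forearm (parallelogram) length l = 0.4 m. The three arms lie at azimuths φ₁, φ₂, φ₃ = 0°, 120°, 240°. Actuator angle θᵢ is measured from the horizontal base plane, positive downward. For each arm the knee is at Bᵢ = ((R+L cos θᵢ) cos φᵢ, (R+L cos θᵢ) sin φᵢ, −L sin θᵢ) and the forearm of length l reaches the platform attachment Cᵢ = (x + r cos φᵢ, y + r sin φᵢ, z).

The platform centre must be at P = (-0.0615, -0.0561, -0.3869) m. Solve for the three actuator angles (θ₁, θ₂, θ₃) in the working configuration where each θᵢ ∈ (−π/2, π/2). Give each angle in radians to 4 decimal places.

rotate P by −φ1: (-0.0615, -0.0561, -0.3869)
  e−x'=0.1915;  (l²−L²−(e−x')²−y'²−z²)/2L = -0.1734
  γ=atan2(-0.3869,0.1915)=-1.1112;  ψ=arccos(-0.4016)=1.9841;  θ1=γ+ψ≈0.8729
arm 2 (φ=120.0°): x'=-0.0178, y'=0.0813
  A cos θ + B sin θ = C:  0.1478·cos θ + -0.3869·sin θ = -0.1355
  √(A²+B²)=0.4142;  θ2 = -1.2058+1.9042 ≈ 0.6983
arm 3 (φ=240.0°): x'=0.0793, y'=-0.0252
  A=0.0507, B=-0.3869, C=(l²−L²−A²−y'²−z²)/(2L)=-0.0513
  γ=atan2(-0.3869,0.0507)=-1.4406;  ψ=arccos(-0.1315)=1.7027;  θ3=γ+ψ≈0.2621

θ₁ = 0.8729, θ₂ = 0.6983, θ₃ = 0.2621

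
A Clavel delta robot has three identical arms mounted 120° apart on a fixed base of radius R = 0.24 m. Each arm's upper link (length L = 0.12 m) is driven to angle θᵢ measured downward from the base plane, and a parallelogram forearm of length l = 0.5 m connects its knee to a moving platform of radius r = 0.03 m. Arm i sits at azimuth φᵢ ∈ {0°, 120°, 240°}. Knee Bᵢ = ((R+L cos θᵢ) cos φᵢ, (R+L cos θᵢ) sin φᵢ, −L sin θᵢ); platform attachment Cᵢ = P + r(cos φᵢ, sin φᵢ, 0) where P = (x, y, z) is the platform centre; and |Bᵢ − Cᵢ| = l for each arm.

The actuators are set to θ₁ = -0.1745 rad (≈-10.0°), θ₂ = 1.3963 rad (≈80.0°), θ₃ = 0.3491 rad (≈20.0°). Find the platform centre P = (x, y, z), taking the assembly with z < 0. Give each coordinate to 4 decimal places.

arm 1 at φ=0.0°: ρ1 = 0.3282;  S1 = (0.3282, 0.0000, 0.0208)
φ2=120.0°: virtual centre (-0.1154, 0.1999, -0.1182), radius l
S3 = (0.3228·cos240.0°, 0.3228·sin240.0°, -0.0410) = (-0.1614, -0.2795, -0.0410)
eliminate P² terms by subtracting sphere 1 from 2 and 3
linear system: -0.8872x+0.3998y = -0.0409−-0.2780z; -0.9791x+-0.5590y = -0.0023−-0.1238z
det = 0.8874;  x = 0.0268+-0.2309z,  y = -0.0428+0.1830z
sphere 1 gives Az²+Bz+C=0 with A=1.0868, B=0.0818, C=-0.1569;  B²−4AC=0.6887;  roots -0.4195, 0.3442;  negative root z = -0.4195
x = 0.1236, y = -0.1196

(0.1236, -0.1196, -0.4195)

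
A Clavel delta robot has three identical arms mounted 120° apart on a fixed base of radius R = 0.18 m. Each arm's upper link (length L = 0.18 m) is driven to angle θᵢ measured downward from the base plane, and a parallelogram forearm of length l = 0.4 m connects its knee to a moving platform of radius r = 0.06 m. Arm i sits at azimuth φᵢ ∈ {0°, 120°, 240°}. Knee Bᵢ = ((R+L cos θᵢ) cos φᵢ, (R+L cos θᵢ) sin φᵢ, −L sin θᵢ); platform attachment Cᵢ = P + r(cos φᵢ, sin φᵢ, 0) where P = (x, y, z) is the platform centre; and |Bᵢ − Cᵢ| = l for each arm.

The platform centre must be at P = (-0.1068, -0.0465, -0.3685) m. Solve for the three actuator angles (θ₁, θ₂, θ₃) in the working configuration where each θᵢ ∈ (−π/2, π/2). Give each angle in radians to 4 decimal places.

rotate P by −φ1: (-0.1068, -0.0465, -0.3685)
  A=0.2268, B=-0.3685, C=(l²−L²−A²−y'²−z²)/(2L)=-0.1716
  γ=atan2(-0.3685,0.2268)=-1.0191;  ψ=arccos(-0.3967)=1.9787;  θ1=γ+ψ≈0.9596
rotate P by −φ2: (0.0131, 0.1157, -0.3685)
  A=0.1069, B=-0.3685, C=(l²−L²−A²−y'²−z²)/(2L)=-0.0917
  √(A²+B²)=0.3837;  θ2 = -1.2885+1.8121 ≈ 0.5236
rotate P by −φ3: (0.0937, -0.0692, -0.3685)
  A=0.0263, B=-0.3685, C=(l²−L²−A²−y'²−z²)/(2L)=-0.0380
  √(A²+B²)=0.3694;  θ3 = -1.4995+1.6738 ≈ 0.1744

θ₁ = 0.9596, θ₂ = 0.5236, θ₃ = 0.1744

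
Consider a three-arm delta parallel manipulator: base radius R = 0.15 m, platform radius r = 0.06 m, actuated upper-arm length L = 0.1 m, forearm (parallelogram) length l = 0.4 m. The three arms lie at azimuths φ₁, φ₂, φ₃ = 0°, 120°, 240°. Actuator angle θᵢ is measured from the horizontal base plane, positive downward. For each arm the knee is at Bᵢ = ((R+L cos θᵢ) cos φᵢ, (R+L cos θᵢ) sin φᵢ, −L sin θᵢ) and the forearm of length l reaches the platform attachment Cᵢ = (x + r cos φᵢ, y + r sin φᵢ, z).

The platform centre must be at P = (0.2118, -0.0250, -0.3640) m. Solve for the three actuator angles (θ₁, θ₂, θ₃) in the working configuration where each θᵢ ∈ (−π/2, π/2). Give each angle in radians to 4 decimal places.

θ₁ = -0.3495, θ₂ = 1.3087, θ₃ = 1.1344

rotate P by −φ1: (0.2118, -0.0250, -0.3640)
  e−x'=-0.1218;  (l²−L²−(e−x')²−y'²−z²)/2L = 0.0102
  γ=atan2(-0.3640,-0.1218)=-1.8937;  ψ=arccos(0.0266)=1.5442;  θ1=γ+ψ≈-0.3495
rotate P by −φ2: (-0.1276, -0.1709, -0.3640)
  e−x'=0.2176;  (l²−L²−(e−x')²−y'²−z²)/2L = -0.2952
  θ2 = atan2(B,A) + arccos(C/0.4241) = 1.3087
φ3=240.0° → target in arm frame (-0.0842, 0.1959)
  A=0.1742, B=-0.3640, C=(l²−L²−A²−y'²−z²)/(2L)=-0.2562
  θ3 = atan2(B,A) + arccos(C/0.4036) = 1.1344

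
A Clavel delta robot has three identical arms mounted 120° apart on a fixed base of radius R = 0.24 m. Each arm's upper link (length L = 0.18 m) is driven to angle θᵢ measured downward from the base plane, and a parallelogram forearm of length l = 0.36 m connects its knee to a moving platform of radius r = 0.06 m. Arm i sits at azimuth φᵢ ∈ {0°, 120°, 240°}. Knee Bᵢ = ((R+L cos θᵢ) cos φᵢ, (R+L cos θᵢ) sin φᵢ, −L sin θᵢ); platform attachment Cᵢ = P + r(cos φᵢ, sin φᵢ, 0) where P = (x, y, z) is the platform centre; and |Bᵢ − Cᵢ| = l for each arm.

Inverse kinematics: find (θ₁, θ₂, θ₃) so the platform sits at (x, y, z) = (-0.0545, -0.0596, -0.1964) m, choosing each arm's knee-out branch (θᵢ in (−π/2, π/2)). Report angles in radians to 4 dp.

φ1=0.0° → target in arm frame (-0.0545, -0.0596)
  e−x'=0.2345;  (l²−L²−(e−x')²−y'²−z²)/2L = 0.0002
  γ=atan2(-0.1964,0.2345)=-0.6972;  ψ=arccos(0.0008)=1.5700;  θ1=γ+ψ≈0.8728
φ2=120.0° → target in arm frame (-0.0244, 0.0770)
  A cos θ + B sin θ = C:  0.2044·cos θ + -0.1964·sin θ = 0.0304
  γ=atan2(-0.1964,0.2044)=-0.7655;  ψ=arccos(0.1071)=1.4634;  θ2=γ+ψ≈0.6979
rotate P by −φ3: (0.0789, -0.0174, -0.1964)
  e−x'=0.1011;  (l²−L²−(e−x')²−y'²−z²)/2L = 0.1336
  γ=atan2(-0.1964,0.1011)=-1.0953;  ψ=arccos(0.6048)=0.9213;  θ3=γ+ψ≈-0.1739

θ₁ = 0.8728, θ₂ = 0.6979, θ₃ = -0.1739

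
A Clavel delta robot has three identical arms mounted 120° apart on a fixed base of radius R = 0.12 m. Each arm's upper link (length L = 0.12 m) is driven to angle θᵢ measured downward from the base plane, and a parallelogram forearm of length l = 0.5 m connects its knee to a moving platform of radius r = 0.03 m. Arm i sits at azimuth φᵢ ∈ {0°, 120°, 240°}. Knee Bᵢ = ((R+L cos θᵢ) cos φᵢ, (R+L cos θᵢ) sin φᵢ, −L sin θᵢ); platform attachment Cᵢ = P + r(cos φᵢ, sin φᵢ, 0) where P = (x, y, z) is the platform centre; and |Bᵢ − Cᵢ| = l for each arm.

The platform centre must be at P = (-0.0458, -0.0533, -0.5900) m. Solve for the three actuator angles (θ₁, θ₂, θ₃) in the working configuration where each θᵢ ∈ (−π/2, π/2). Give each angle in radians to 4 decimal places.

rotate P by −φ1: (-0.0458, -0.0533, -0.5900)
  e−x'=0.1358;  (l²−L²−(e−x')²−y'²−z²)/2L = -0.5574
  θ1 = atan2(B,A) + arccos(C/0.6054) = 1.3961
φ2=120.0° → target in arm frame (-0.0233, 0.0663)
  A cos θ + B sin θ = C:  0.1133·cos θ + -0.5900·sin θ = -0.5405
  θ2 = atan2(B,A) + arccos(C/0.6008) = 1.3088
arm 3 (φ=240.0°): x'=0.0691, y'=-0.0130
  A=0.0209, B=-0.5900, C=(l²−L²−A²−y'²−z²)/(2L)=-0.4713
  θ3 = atan2(B,A) + arccos(C/0.5904) = 0.9599

θ₁ = 1.3961, θ₂ = 1.3088, θ₃ = 0.9599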